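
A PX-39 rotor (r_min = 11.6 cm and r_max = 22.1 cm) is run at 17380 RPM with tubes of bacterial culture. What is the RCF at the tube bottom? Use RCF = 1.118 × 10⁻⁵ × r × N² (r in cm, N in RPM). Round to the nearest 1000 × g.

≈ 75000 × g

Use r_max = 22.1 cm.
RCF = 1.118 × 10⁻⁵ × r × N²
RCF = 1.118 × 10⁻⁵ × 22.1 × (17380)² = 1.118 × 10⁻⁵ × 22.1 × 302,064,400 ≈ 74,633.5 × g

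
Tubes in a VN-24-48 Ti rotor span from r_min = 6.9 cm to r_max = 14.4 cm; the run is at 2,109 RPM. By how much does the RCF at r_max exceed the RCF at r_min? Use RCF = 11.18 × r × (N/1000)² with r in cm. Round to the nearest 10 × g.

ΔRCF = 11.18 × (r_max − r_min) × (N/1000)² = 11.18 × 7.5 × 4.447881 ≈ 373

ΔRCF ≈ 370 x g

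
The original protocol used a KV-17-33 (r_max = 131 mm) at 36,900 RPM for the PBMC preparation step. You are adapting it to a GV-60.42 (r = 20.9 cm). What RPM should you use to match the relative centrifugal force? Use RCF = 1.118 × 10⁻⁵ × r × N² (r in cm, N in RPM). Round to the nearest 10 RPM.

Original rotor: r = 131 mm = 13.1 cm
RCF = 1.118 × 10⁻⁵ × r × N²
RCF_original = 1.118 × 10⁻⁵ × 13.1 × (36900)² = 1.118 × 10⁻⁵ × 13.1 × 1,361,610,000 ≈ 199,418.7 × g
199,418.7 = 1.118 × 10⁻⁵ × 20.9 × N²
N² = 199,418.7 / (23.3662 × 10⁻⁵) = 853,449,427
N ≈ √853,449,427 ≈ 29,213.9

≈ 29210 RPM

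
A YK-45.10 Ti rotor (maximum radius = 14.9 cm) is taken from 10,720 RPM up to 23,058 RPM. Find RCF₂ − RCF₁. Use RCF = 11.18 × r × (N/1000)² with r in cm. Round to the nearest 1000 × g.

69000 x g

RCF₁ = 11.18 × 14.9 × (10.72)² = 11.18 × 14.9 × 114.9184 ≈ 19,143.3 × g
RCF₂ = 11.18 × 14.9 × (23.058)² = 11.18 × 14.9 × 531.671364 ≈ 88,566.9 × g
Increase = 88,566.9 − 19,143.3 = 69,423.6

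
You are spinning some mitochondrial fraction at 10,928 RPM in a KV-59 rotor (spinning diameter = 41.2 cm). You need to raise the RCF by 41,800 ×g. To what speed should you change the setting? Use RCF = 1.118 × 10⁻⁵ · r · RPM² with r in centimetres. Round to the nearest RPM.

r = 41.2 / 2 = 20.6 cm
Current RCF = 1.118 × 10⁻⁵ × 20.6 × (10928)² = 1.118 × 10⁻⁵ × 20.6 × 119,421,184 ≈ 27,503.7 × g
Target RCF = 27,503.7 + 41,800 = 69,303.7 × g
N² = 69,303.7 / (23.0308 × 10⁻⁵) = 300,917,467
N ≈ √300,917,467 ≈ 17,347.0

N₂ ≈ 17347 RPM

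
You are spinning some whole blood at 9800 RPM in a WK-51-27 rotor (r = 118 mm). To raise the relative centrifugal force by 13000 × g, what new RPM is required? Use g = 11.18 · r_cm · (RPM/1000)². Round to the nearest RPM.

13949 RPM

r = 118 mm = 11.8 cm
Current RCF = 11.18 × 11.8 × (9.8)² = 11.18 × 11.8 × 96.04 ≈ 12,670 × g
Target RCF = 12,670 + 13,000 = 25,670 × g
(N/1000)² = 25,670 / 131.924 = 194.5817
N = 1000 × √194.5817 ≈ 13,949.3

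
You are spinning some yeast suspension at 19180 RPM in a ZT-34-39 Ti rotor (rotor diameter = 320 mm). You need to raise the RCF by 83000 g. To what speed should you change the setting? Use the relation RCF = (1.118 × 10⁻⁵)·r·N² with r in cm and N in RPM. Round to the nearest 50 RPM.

N₂ ≈ 28850 RPM

r = 320 mm / 2 = 160 mm = 16 cm
Current RCF = 1.118 × 10⁻⁵ × 16 × (19180)² = 1.118 × 10⁻⁵ × 16 × 367,872,400 ≈ 65,805 × g
Target RCF = 65,805 + 83,000 = 148,805 × g
N² = 148,805 / (17.888 × 10⁻⁵) = 831,870,528
N ≈ √831,870,528 ≈ 28,842.2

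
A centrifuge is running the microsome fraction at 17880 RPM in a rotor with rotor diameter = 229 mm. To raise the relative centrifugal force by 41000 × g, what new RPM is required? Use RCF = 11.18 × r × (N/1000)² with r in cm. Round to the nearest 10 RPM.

25300 RPM

r = 229 mm / 2 = 114.5 mm = 11.45 cm
Current RCF = 11.18 × 11.45 × (17.88)² = 11.18 × 11.45 × 319.6944 ≈ 40,924.4 × g
Target RCF = 40,924.4 + 41,000 = 81,924.4 × g
(N/1000)² = 81,924.4 / 128.011 = 639.9794
N = 1000 × √639.9794 ≈ 25,297.8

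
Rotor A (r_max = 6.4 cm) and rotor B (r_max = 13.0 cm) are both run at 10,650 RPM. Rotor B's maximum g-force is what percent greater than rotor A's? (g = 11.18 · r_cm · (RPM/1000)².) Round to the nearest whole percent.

At equal RPM, RCF scales linearly with r: ratio = 13.0 / 6.4 = 2.0312.
So rotor B delivers 103.1% more g-force.

103%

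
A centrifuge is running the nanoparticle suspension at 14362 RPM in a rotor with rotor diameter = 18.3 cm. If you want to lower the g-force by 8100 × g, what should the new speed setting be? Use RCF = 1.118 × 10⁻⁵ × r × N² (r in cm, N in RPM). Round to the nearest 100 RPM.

r = 18.3 / 2 = 9.15 cm
Current RCF = 1.118 × 10⁻⁵ × 9.15 × (14362)² = 1.118 × 10⁻⁵ × 9.15 × 206,267,044 ≈ 21,100.5 × g
Target RCF = 21,100.5 − 8,100 = 13,000.5 × g
N² = 13,000.5 / (10.2297 × 10⁻⁵) = 127,085,838
N ≈ √127,085,838 ≈ 11,273.2

11300 RPM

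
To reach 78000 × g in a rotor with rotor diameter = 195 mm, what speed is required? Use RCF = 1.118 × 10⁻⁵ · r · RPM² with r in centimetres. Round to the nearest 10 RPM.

r = 195 mm / 2 = 97.5 mm = 9.75 cm
78,000 = 1.118 × 10⁻⁵ × 9.75 × N²
N² = 78,000 / (10.9005 × 10⁻⁵) = 715,563,506
N ≈ √715,563,506 ≈ 26,750.0

≈ 26750 RPM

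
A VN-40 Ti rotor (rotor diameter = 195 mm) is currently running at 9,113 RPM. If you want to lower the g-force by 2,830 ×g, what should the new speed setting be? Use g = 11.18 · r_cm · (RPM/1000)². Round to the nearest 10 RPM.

≈ 7560 RPM

r = 195 mm / 2 = 97.5 mm = 9.75 cm
Current RCF = 11.18 × 9.75 × (9.113)² = 11.18 × 9.75 × 83.046769 ≈ 9,052.5 × g
Target RCF = 9,052.5 − 2,830 = 6,222.5 × g
(N/1000)² = 6,222.5 / 109.005 = 57.08454
N = 1000 × √57.08454 ≈ 7,555.4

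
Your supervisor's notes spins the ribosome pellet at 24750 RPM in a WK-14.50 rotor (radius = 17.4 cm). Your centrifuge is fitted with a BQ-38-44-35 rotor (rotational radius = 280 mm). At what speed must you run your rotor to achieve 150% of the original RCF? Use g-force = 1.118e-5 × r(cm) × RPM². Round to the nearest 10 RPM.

≈ 23900 RPM

RCF = 1.118 × 10⁻⁵ × r × N²
RCF_original = 1.118 × 10⁻⁵ × 17.4 × (24750)² = 1.118 × 10⁻⁵ × 17.4 × 612,562,500 ≈ 119,163 × g
Target RCF = 1.5 × 119,163 ≈ 178,744.5 × g
Your rotor: r = 280 mm = 28.0 cm
178,744.5 = 1.118 × 10⁻⁵ × 28 × N²
N² = 178,744.5 / (31.304 × 10⁻⁵) = 570,995,719
N ≈ √570,995,719 ≈ 23,895.5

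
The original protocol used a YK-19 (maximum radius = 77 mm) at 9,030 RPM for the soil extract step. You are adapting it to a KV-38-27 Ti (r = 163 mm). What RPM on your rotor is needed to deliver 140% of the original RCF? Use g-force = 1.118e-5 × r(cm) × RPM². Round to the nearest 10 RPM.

Original rotor: r = 77 mm = 7.7 cm
RCF = 1.118 × 10⁻⁵ × r × N²
RCF_original = 1.118 × 10⁻⁵ × 7.7 × (9030)² = 1.118 × 10⁻⁵ × 7.7 × 81,540,900 ≈ 7,019.5 × g
Target RCF = 1.4 × 7,019.5 ≈ 9,827.3 × g
Your rotor: r = 163 mm = 16.3 cm
9,827.3 = 1.118 × 10⁻⁵ × 16.3 × N²
N² = 9,827.3 / (18.2234 × 10⁻⁵) = 53,926,819
N ≈ √53,926,819 ≈ 7,343.5

≈ 7340 RPM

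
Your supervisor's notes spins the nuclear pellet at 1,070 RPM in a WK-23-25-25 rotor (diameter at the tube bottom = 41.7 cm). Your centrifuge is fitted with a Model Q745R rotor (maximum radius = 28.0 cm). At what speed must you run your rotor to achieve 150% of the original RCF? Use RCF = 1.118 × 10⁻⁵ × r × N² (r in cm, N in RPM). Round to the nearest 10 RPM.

≈ 1130 RPM

Original rotor: r = 41.7 / 2 = 20.85 cm
RCF_original = 1.118 × 10⁻⁵ × 20.85 × (1070)² = 1.118 × 10⁻⁵ × 20.85 × 1,144,900 ≈ 266.9 × g
Target RCF = 1.5 × 266.9 ≈ 400.3 × g
400.3 = 1.118 × 10⁻⁵ × 28 × N²
N² = 400.3 / (31.304 × 10⁻⁵) = 1,278,750
N ≈ √1,278,750 ≈ 1,130.8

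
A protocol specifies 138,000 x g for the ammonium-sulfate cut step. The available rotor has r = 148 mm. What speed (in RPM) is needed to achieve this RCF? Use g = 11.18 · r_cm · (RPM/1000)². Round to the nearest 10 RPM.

≈ 28880 RPM

r = 148 mm = 14.8 cm
138,000 = 11.18 × 14.8 × (N/1000)²
(N/1000)² = 138,000 / 165.464 = 834.0183
N = 1000 × √834.0183 ≈ 28,879.4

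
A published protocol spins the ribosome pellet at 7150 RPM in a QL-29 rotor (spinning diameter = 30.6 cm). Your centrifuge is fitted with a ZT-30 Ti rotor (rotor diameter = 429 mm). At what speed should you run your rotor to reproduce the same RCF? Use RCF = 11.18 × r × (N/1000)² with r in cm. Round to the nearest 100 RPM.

6000 RPM

Original rotor: r = 30.6 / 2 = 15.3 cm
RCF_original = 11.18 × 15.3 × (7.15)² = 11.18 × 15.3 × 51.1225 ≈ 8,744.7 × g
Your rotor: r = 429 mm / 2 = 214.5 mm = 21.45 cm
8,744.7 = 11.18 × 21.45 × (N/1000)²
(N/1000)² = 8,744.7 / 239.811 = 36.46497
N = 1000 × √36.46497 ≈ 6,038.6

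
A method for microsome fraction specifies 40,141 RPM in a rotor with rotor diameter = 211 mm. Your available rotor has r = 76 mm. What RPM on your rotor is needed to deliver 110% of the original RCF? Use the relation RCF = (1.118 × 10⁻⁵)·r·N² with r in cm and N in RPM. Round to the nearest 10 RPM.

49600 RPM

Original rotor: r = 211 mm / 2 = 105.5 mm = 10.55 cm
RCF_original = 1.118 × 10⁻⁵ × 10.55 × (40141)² = 1.118 × 10⁻⁵ × 10.55 × 1,611,299,881 ≈ 190,051.2 × g
Target RCF = 1.1 × 190,051.2 ≈ 209,056.3 × g
Your rotor: r = 76 mm = 7.6 cm
209,056.3 = 1.118 × 10⁻⁵ × 7.6 × N²
N² = 209,056.3 / (8.4968 × 10⁻⁵) = 2,460,412,155
N ≈ √2,460,412,155 ≈ 49,602.5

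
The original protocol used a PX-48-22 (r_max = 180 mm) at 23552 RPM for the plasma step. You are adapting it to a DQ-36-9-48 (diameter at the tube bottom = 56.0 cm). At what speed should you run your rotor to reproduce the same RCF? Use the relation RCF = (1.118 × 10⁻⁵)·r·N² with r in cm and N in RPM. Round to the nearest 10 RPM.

≈ 18880 RPM

Original rotor: r = 180 mm = 18.0 cm
RCF = 1.118 × 10⁻⁵ × r × N²
RCF_original = 1.118 × 10⁻⁵ × 18 × (23552)² = 1.118 × 10⁻⁵ × 18 × 554,696,704 ≈ 111,627.2 × g
Your rotor: r = 56.0 / 2 = 28 cm
111,627.2 = 1.118 × 10⁻⁵ × 28 × N²
N² = 111,627.2 / (31.304 × 10⁻⁵) = 356,590,851
N ≈ √356,590,851 ≈ 18,883.6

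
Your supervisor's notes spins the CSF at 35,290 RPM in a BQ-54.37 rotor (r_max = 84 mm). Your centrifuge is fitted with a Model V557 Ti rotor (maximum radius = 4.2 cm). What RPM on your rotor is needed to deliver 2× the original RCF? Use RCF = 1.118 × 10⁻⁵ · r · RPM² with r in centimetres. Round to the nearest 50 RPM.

70600 RPM

Original rotor: r = 84 mm = 8.4 cm
RCF_original = 1.118 × 10⁻⁵ × 8.4 × (35290)² = 1.118 × 10⁻⁵ × 8.4 × 1,245,384,100 ≈ 116,956.5 × g
Target RCF = 2 × 116,956.5 ≈ 233,913 × g
233,913 = 1.118 × 10⁻⁵ × 4.2 × N²
N² = 233,913 / (4.6956 × 10⁻⁵) = 4,981,535,906
N ≈ √4,981,535,906 ≈ 70,580.0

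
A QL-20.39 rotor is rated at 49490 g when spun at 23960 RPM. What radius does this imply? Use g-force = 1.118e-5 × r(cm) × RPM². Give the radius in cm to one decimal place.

RCF = 1.118 × 10⁻⁵ × r × N²
49490 = 1.118 × 10⁻⁵ × r × (23960)²
r = 49490 / (1.118 × 10⁻⁵ × 574,081,600) = 49490 / 6418.232 ≈ 7.711 cm

r ≈ 7.7 cm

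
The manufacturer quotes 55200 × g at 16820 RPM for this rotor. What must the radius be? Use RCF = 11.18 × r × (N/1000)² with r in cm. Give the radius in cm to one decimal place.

17.5 cm

RCF = 11.18 × r × (N/1000)²
55200 = 11.18 × r × (16.82)²
r = 55200 / (11.18 × 282.9124) = 55200 / 3162.961 ≈ 17.452 cm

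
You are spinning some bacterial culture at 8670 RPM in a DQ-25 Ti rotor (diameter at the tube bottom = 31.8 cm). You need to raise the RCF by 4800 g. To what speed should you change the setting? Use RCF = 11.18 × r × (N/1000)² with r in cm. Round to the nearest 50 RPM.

10100 RPM

r = 31.8 / 2 = 15.9 cm
Current RCF = 11.18 × 15.9 × (8.67)² = 11.18 × 15.9 × 75.1689 ≈ 13,362.2 × g
Target RCF = 13,362.2 + 4,800 = 18,162.2 × g
(N/1000)² = 18,162.2 / 177.762 = 102.1714
N = 1000 × √102.1714 ≈ 10,108.0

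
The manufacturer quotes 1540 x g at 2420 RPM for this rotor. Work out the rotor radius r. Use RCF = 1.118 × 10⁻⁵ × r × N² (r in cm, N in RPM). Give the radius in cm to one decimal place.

1540 = 1.118 × 10⁻⁵ × r × (2420)²
r = 1540 / (1.118 × 10⁻⁵ × 5,856,400) = 1540 / 65.47455 ≈ 23.521 cm

r ≈ 23.5 cm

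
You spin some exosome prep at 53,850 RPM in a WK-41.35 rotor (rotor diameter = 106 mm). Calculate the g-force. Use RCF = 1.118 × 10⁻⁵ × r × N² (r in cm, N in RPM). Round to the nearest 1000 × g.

RCF ≈ 172000 x g

r = 106 mm / 2 = 53 mm = 5.3 cm
RCF = 1.118 × 10⁻⁵ × r × N²
RCF = 1.118 × 10⁻⁵ × 5.3 × (53850)² = 1.118 × 10⁻⁵ × 5.3 × 2,899,822,500 ≈ 171,826.1 × g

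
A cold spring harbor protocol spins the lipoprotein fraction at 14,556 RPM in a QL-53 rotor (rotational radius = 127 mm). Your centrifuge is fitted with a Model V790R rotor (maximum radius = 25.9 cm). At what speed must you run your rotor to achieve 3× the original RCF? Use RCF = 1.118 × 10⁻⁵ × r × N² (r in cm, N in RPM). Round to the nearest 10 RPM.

≈ 17650 RPM

Original rotor: r = 127 mm = 12.7 cm
RCF = 1.118 × 10⁻⁵ × r × N²
RCF_original = 1.118 × 10⁻⁵ × 12.7 × (14556)² = 1.118 × 10⁻⁵ × 12.7 × 211,877,136 ≈ 30,083.6 × g
Target RCF = 3 × 30,083.6 ≈ 90,250.8 × g
90,250.8 = 1.118 × 10⁻⁵ × 25.9 × N²
N² = 90,250.8 / (28.9562 × 10⁻⁵) = 311,680,400
N ≈ √311,680,400 ≈ 17,654.5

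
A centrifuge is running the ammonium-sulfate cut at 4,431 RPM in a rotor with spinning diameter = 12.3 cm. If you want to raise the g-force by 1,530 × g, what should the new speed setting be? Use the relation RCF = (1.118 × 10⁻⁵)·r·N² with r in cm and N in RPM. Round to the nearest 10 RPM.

6470 RPM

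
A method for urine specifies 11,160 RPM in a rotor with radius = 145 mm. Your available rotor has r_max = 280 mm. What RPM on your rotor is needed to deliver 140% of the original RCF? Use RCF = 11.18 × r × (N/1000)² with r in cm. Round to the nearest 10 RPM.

≈ 9500 RPM

Original rotor: r = 145 mm = 14.5 cm
RCF_original = 11.18 × 14.5 × (11.16)² = 11.18 × 14.5 × 124.5456 ≈ 20,190.1 × g
Target RCF = 1.4 × 20,190.1 ≈ 28,266.1 × g
Your rotor: r = 280 mm = 28.0 cm
28,266.1 = 11.18 × 28 × (N/1000)²
(N/1000)² = 28,266.1 / 313.04 = 90.29549
N = 1000 × √90.29549 ≈ 9,502.4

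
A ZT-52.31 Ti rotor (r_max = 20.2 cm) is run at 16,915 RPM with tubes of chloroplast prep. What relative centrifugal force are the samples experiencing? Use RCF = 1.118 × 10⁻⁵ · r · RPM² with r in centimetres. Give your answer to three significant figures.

RCF ≈ 64600 g

RCF = 1.118 × 10⁻⁵ × r × N²
RCF = 1.118 × 10⁻⁵ × 20.2 × (16915)² = 1.118 × 10⁻⁵ × 20.2 × 286,117,225 ≈ 64,615.6 × g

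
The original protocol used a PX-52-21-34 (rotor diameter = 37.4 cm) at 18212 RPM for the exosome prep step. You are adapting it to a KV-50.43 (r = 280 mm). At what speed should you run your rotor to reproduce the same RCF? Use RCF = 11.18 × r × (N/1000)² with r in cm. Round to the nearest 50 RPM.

≈ 14900 RPM

Original rotor: r = 37.4 / 2 = 18.7 cm
RCF_original = 11.18 × 18.7 × (18.212)² = 11.18 × 18.7 × 331.676944 ≈ 69,342.4 × g
Your rotor: r = 280 mm = 28.0 cm
69,342.4 = 11.18 × 28 × (N/1000)²
(N/1000)² = 69,342.4 / 313.04 = 221.5129
N = 1000 × √221.5129 ≈ 14,883.3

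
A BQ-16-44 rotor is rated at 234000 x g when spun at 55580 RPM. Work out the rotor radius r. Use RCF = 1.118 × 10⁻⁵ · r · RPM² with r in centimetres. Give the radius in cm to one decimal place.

234000 = 1.118 × 10⁻⁵ × r × (55580)²
r = 234000 / (1.118 × 10⁻⁵ × 3,089,136,400) = 234000 / 34536.54 ≈ 6.775 cm

≈ 6.8 cm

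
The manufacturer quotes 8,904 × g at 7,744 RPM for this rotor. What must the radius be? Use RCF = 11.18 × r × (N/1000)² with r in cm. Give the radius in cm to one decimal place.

≈ 13.3 cm

RCF = 11.18 × r × (N/1000)²
8904 = 11.18 × r × (7.744)²
r = 8904 / (11.18 × 59.969536) = 8904 / 670.4594 ≈ 13.280 cm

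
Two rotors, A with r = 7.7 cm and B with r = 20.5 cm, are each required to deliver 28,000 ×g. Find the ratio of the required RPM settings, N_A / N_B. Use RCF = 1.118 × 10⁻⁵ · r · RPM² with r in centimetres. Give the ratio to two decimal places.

1.63

At fixed RCF, N ∝ 1/√r, so N_A/N_B = √(r_B/r_A) = √(20.5/7.7) = √2.662338 = 1.6317.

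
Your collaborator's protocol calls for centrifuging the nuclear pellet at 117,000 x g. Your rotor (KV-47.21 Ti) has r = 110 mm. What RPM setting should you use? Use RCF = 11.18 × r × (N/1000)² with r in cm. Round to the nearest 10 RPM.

r = 110 mm = 11.0 cm
117,000 = 11.18 × 11 × (N/1000)²
(N/1000)² = 117,000 / 122.98 = 951.3742
N = 1000 × √951.3742 ≈ 30,844.4

N ≈ 30840 RPM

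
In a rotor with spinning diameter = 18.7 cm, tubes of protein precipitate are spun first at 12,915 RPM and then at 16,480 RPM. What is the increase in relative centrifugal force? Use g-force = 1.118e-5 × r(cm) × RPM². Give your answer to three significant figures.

11000 × g

r = 18.7 / 2 = 9.35 cm
RCF₁ = 1.118 × 10⁻⁵ × 9.35 × (12915)² = 1.118 × 10⁻⁵ × 9.35 × 166,797,225 ≈ 17,435.8 × g
RCF₂ = 1.118 × 10⁻⁵ × 9.35 × (16480)² = 1.118 × 10⁻⁵ × 9.35 × 271,590,400 ≈ 28,390.2 × g
Increase = 28,390.2 − 17,435.8 = 10,954.4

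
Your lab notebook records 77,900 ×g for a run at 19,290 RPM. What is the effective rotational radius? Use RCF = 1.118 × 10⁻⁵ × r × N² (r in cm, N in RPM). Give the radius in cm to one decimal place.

77900 = 1.118 × 10⁻⁵ × r × (19290)²
r = 77900 / (1.118 × 10⁻⁵ × 372,104,100) = 77900 / 4160.124 ≈ 18.725 cm

≈ 18.7 cm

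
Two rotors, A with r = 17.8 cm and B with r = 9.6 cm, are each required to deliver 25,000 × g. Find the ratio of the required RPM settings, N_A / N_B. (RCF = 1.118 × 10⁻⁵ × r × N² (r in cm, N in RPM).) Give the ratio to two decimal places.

0.73

At fixed RCF, N ∝ 1/√r, so N_A/N_B = √(r_B/r_A) = √(9.6/17.8) = √0.539326 = 0.7344.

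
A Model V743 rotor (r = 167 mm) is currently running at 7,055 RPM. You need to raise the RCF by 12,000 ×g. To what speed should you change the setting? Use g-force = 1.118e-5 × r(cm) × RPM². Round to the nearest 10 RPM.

r = 167 mm = 16.7 cm
Current RCF = 1.118 × 10⁻⁵ × 16.7 × (7055)² = 1.118 × 10⁻⁵ × 16.7 × 49,773,025 ≈ 9,292.9 × g
Target RCF = 9,292.9 + 12,000 = 21,292.9 × g
N² = 21,292.9 / (18.6706 × 10⁻⁵) = 114,045,076
N ≈ √114,045,076 ≈ 10,679.2

10680 RPM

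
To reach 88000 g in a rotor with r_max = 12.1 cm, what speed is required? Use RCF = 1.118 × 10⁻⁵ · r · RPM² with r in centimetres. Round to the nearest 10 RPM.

RCF = 1.118 × 10⁻⁵ × r × N²
88,000 = 1.118 × 10⁻⁵ × 12.1 × N²
N² = 88,000 / (13.5278 × 10⁻⁵) = 650,512,278
N ≈ √650,512,278 ≈ 25,505.1

N ≈ 25510 RPM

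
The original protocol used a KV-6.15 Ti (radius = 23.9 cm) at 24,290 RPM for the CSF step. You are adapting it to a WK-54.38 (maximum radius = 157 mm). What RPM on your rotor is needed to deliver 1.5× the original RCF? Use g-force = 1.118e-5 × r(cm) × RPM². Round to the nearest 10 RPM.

≈ 36700 RPM

RCF = 1.118 × 10⁻⁵ × r × N²
RCF_original = 1.118 × 10⁻⁵ × 23.9 × (24290)² = 1.118 × 10⁻⁵ × 23.9 × 590,004,100 ≈ 157,650.3 × g
Target RCF = 1.5 × 157,650.3 ≈ 236,475.4 × g
Your rotor: r = 157 mm = 15.7 cm
236,475.4 = 1.118 × 10⁻⁵ × 15.7 × N²
N² = 236,475.4 / (17.5526 × 10⁻⁵) = 1,347,238,586
N ≈ √1,347,238,586 ≈ 36,704.7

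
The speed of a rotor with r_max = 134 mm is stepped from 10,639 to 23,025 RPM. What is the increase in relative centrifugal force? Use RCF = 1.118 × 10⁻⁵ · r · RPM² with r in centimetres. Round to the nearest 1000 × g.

≈ 62000 × g

r = 134 mm = 13.4 cm
RCF₁ = 1.118 × 10⁻⁵ × 13.4 × (10639)² = 1.118 × 10⁻⁵ × 13.4 × 113,188,321 ≈ 16,957 × g
RCF₂ = 1.118 × 10⁻⁵ × 13.4 × (23025)² = 1.118 × 10⁻⁵ × 13.4 × 530,150,625 ≈ 79,422.9 × g
Increase = 79,422.9 − 16,957 = 62,465.9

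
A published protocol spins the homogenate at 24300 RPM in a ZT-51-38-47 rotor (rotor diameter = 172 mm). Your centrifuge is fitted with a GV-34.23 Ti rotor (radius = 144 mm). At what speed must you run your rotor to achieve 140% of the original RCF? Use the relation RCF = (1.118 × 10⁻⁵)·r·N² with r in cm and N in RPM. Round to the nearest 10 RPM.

Original rotor: r = 172 mm / 2 = 86 mm = 8.6 cm
RCF_original = 1.118 × 10⁻⁵ × 8.6 × (24300)² = 1.118 × 10⁻⁵ × 8.6 × 590,490,000 ≈ 56,774.4 × g
Target RCF = 1.4 × 56,774.4 ≈ 79,484.2 × g
Your rotor: r = 144 mm = 14.4 cm
79,484.2 = 1.118 × 10⁻⁵ × 14.4 × N²
N² = 79,484.2 / (16.0992 × 10⁻⁵) = 493,715,216
N ≈ √493,715,216 ≈ 22,219.7

≈ 22220 RPM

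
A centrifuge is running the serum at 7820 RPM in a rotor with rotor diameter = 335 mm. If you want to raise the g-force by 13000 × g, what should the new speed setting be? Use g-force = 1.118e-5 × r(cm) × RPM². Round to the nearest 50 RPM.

N₂ ≈ 11450 RPM

r = 335 mm / 2 = 167.5 mm = 16.75 cm
Current RCF = 1.118 × 10⁻⁵ × 16.75 × (7820)² = 1.118 × 10⁻⁵ × 16.75 × 61,152,400 ≈ 11,451.7 × g
Target RCF = 11,451.7 + 13,000 = 24,451.7 × g
N² = 24,451.7 / (18.7265 × 10⁻⁵) = 130,572,718
N ≈ √130,572,718 ≈ 11,426.8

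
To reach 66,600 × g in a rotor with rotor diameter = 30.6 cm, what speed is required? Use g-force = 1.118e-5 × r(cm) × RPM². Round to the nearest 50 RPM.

N ≈ 19750 RPM

r = 30.6 / 2 = 15.3 cm
RCF = 1.118 × 10⁻⁵ × r × N²
66,600 = 1.118 × 10⁻⁵ × 15.3 × N²
N² = 66,600 / (17.1054 × 10⁻⁵) = 389,350,731
N ≈ √389,350,731 ≈ 19,732.0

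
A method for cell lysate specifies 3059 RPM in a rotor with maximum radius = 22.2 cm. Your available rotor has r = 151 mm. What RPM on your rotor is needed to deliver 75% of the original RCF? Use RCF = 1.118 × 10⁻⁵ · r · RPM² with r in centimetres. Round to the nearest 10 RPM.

3210 RPM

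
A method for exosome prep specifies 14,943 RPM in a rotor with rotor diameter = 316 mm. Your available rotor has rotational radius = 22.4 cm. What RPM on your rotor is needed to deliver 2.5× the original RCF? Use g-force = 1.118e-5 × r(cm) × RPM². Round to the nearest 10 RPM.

Original rotor: r = 316 mm / 2 = 158 mm = 15.8 cm
RCF_original = 1.118 × 10⁻⁵ × 15.8 × (14943)² = 1.118 × 10⁻⁵ × 15.8 × 223,293,249 ≈ 39,443.4 × g
Target RCF = 2.5 × 39,443.4 ≈ 98,608.5 × g
98,608.5 = 1.118 × 10⁻⁵ × 22.4 × N²
N² = 98,608.5 / (25.0432 × 10⁻⁵) = 393,753,594
N ≈ √393,753,594 ≈ 19,843.2

≈ 19840 RPM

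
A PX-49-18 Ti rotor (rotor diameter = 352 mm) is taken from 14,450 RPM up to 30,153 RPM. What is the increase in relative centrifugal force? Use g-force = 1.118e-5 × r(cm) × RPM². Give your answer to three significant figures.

r = 352 mm / 2 = 176 mm = 17.6 cm
RCF₁ = 1.118 × 10⁻⁵ × 17.6 × (14450)² = 1.118 × 10⁻⁵ × 17.6 × 208,802,500 ≈ 41,085.7 × g
RCF₂ = 1.118 × 10⁻⁵ × 17.6 × (30153)² = 1.118 × 10⁻⁵ × 17.6 × 909,203,409 ≈ 178,902.1 × g
Increase = 178,902.1 − 41,085.7 = 137,816.4

138000 x g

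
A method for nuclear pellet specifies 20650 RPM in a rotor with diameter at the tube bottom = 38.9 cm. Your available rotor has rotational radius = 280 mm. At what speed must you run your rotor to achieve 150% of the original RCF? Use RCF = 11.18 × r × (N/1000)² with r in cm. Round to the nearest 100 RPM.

21100 RPM

Original rotor: r = 38.9 / 2 = 19.45 cm
RCF_original = 11.18 × 19.45 × (20.65)² = 11.18 × 19.45 × 426.4225 ≈ 92,726 × g
Target RCF = 1.5 × 92,726 ≈ 139,089 × g
Your rotor: r = 280 mm = 28.0 cm
139,089 = 11.18 × 28 × (N/1000)²
(N/1000)² = 139,089 / 313.04 = 444.317
N = 1000 × √444.317 ≈ 21,078.8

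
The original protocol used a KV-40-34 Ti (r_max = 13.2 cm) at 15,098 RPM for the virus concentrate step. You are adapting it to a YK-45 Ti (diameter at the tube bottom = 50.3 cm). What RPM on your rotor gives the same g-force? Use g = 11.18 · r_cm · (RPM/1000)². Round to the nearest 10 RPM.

RCF_original = 11.18 × 13.2 × (15.098)² = 11.18 × 13.2 × 227.949604 ≈ 33,639.9 × g
Your rotor: r = 50.3 / 2 = 25.15 cm
33,639.9 = 11.18 × 25.15 × (N/1000)²
(N/1000)² = 33,639.9 / 281.177 = 119.6396
N = 1000 × √119.6396 ≈ 10,938.0

≈ 10940 RPM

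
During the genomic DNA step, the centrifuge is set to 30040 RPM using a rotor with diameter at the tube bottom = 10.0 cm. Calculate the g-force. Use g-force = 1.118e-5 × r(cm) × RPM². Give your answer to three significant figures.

r = 10.0 / 2 = 5 cm
RCF = 1.118 × 10⁻⁵ × r × N²
RCF = 1.118 × 10⁻⁵ × 5 × (30040)² = 1.118 × 10⁻⁵ × 5 × 902,401,600 ≈ 50,444.2 × g

≈ 50400 x g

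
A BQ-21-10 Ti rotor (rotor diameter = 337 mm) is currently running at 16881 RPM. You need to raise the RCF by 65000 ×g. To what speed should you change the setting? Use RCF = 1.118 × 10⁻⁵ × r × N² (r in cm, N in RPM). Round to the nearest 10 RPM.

r = 337 mm / 2 = 168.5 mm = 16.85 cm
Current RCF = 1.118 × 10⁻⁵ × 16.85 × (16881)² = 1.118 × 10⁻⁵ × 16.85 × 284,968,161 ≈ 53,683.2 × g
Target RCF = 53,683.2 + 65,000 = 118,683.2 × g
N² = 118,683.2 / (18.8383 × 10⁻⁵) = 630,010,139
N ≈ √630,010,139 ≈ 25,100.0

≈ 25100 RPM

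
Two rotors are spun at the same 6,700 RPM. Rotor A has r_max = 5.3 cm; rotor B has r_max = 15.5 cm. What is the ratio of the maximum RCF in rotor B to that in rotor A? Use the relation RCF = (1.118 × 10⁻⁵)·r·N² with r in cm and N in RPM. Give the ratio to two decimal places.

2.92

At fixed N, RCF ∝ r, so RCF_B/RCF_A = r_B/r_A = 15.5 / 5.3 = 2.9245.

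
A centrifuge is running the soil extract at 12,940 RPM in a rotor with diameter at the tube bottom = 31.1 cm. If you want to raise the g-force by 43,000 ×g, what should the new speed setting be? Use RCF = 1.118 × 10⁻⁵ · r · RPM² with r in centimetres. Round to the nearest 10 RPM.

r = 31.1 / 2 = 15.55 cm
Current RCF = 1.118 × 10⁻⁵ × 15.55 × (12940)² = 1.118 × 10⁻⁵ × 15.55 × 167,443,600 ≈ 29,109.9 × g
Target RCF = 29,109.9 + 43,000 = 72,109.9 × g
N² = 72,109.9 / (17.3849 × 10⁻⁵) = 414,784,669
N ≈ √414,784,669 ≈ 20,366.3

20370 RPM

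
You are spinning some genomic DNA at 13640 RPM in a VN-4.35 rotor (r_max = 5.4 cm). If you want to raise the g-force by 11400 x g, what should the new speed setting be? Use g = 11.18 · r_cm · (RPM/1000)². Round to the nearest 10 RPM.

≈ 19360 RPM

Current RCF = 11.18 × 5.4 × (13.64)² = 11.18 × 5.4 × 186.0496 ≈ 11,232.2 × g
Target RCF = 11,232.2 + 11,400 = 22,632.2 × g
(N/1000)² = 22,632.2 / 60.372 = 374.8791
N = 1000 × √374.8791 ≈ 19,361.8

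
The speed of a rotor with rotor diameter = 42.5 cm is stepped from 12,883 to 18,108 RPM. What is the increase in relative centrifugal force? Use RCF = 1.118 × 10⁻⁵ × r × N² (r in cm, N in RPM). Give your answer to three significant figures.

38500 g

r = 42.5 / 2 = 21.25 cm
RCF₁ = 1.118 × 10⁻⁵ × 21.25 × (12883)² = 1.118 × 10⁻⁵ × 21.25 × 165,971,689 ≈ 39,430.7 × g
RCF₂ = 1.118 × 10⁻⁵ × 21.25 × (18108)² = 1.118 × 10⁻⁵ × 21.25 × 327,899,664 ≈ 77,900.8 × g
Increase = 77,900.8 − 39,430.7 = 38,470.1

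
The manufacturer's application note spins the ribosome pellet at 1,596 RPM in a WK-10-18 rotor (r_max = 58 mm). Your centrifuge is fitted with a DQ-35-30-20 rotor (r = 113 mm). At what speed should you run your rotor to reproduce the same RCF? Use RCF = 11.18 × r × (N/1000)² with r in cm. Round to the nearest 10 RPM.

Original rotor: r = 58 mm = 5.8 cm
RCF_original = 11.18 × 5.8 × (1.596)² = 11.18 × 5.8 × 2.547216 ≈ 165.2 × g
Your rotor: r = 113 mm = 11.3 cm
165.2 = 11.18 × 11.3 × (N/1000)²
(N/1000)² = 165.2 / 126.334 = 1.307645
N = 1000 × √1.307645 ≈ 1,143.5

1140 RPM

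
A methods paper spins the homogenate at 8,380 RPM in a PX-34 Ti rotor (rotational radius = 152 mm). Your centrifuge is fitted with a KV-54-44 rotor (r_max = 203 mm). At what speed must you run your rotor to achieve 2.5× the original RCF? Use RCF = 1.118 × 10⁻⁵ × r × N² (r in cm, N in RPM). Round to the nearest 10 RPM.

11470 RPM

Original rotor: r = 152 mm = 15.2 cm
RCF_original = 1.118 × 10⁻⁵ × 15.2 × (8380)² = 1.118 × 10⁻⁵ × 15.2 × 70,224,400 ≈ 11,933.7 × g
Target RCF = 2.5 × 11,933.7 ≈ 29,834.2 × g
Your rotor: r = 203 mm = 20.3 cm
29,834.2 = 1.118 × 10⁻⁵ × 20.3 × N²
N² = 29,834.2 / (22.6954 × 10⁻⁵) = 131,454,832
N ≈ √131,454,832 ≈ 11,465.4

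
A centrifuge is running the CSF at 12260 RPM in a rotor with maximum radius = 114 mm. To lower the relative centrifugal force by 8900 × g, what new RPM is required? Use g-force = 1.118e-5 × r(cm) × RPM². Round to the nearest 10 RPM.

r = 114 mm = 11.4 cm
Current RCF = 1.118 × 10⁻⁵ × 11.4 × (12260)² = 1.118 × 10⁻⁵ × 11.4 × 150,307,600 ≈ 19,157 × g
Target RCF = 19,157 − 8,900 = 10,257 × g
N² = 10,257 / (12.7452 × 10⁻⁵) = 80,477,356
N ≈ √80,477,356 ≈ 8,970.9

N₂ ≈ 8970 RPM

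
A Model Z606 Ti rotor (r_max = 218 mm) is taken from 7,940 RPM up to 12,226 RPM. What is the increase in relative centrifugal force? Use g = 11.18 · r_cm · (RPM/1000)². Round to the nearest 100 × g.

r = 218 mm = 21.8 cm
RCF₁ = 11.18 × 21.8 × (7.94)² = 11.18 × 21.8 × 63.0436 ≈ 15,365.2 × g
RCF₂ = 11.18 × 21.8 × (12.226)² = 11.18 × 21.8 × 149.475076 ≈ 36,430.7 × g
Increase = 36,430.7 − 15,365.2 = 21,065.5

≈ 21100 × g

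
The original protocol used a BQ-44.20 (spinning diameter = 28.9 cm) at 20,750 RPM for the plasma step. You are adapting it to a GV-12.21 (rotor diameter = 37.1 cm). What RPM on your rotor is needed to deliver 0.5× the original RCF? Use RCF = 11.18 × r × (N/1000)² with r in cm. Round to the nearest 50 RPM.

12950 RPM

Original rotor: r = 28.9 / 2 = 14.45 cm
RCF_original = 11.18 × 14.45 × (20.75)² = 11.18 × 14.45 × 430.5625 ≈ 69,557.8 × g
Target RCF = 0.5 × 69,557.8 ≈ 34,778.9 × g
Your rotor: r = 37.1 / 2 = 18.55 cm
34,778.9 = 11.18 × 18.55 × (N/1000)²
(N/1000)² = 34,778.9 / 207.389 = 167.6989
N = 1000 × √167.6989 ≈ 12,949.9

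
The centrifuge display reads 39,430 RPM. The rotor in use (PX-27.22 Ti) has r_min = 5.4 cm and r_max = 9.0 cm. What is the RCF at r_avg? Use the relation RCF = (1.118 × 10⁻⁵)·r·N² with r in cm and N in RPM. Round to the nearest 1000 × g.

r_avg = (5.4 + 9.0) / 2 = 7.2 cm
RCF = 1.118 × 10⁻⁵ × 7.2 × (39430)² = 1.118 × 10⁻⁵ × 7.2 × 1,554,724,900 ≈ 125,149.1 × g

125000 × g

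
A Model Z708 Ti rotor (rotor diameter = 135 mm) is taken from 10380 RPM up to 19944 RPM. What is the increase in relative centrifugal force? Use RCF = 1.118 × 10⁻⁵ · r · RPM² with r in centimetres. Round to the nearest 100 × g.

≈ 21900 x g

r = 135 mm / 2 = 67.5 mm = 6.75 cm
RCF₁ = 1.118 × 10⁻⁵ × 6.75 × (10380)² = 1.118 × 10⁻⁵ × 6.75 × 107,744,400 ≈ 8,130.9 × g
RCF₂ = 1.118 × 10⁻⁵ × 6.75 × (19944)² = 1.118 × 10⁻⁵ × 6.75 × 397,763,136 ≈ 30,017.2 × g
Increase = 30,017.2 − 8,130.9 = 21,886.3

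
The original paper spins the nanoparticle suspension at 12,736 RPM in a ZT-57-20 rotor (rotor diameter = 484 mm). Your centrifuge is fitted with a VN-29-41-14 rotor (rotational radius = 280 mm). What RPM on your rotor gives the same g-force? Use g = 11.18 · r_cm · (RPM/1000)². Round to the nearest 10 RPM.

Original rotor: r = 484 mm / 2 = 242 mm = 24.2 cm
RCF = 11.18 × r × (N/1000)²
RCF_original = 11.18 × 24.2 × (12.736)² = 11.18 × 24.2 × 162.205696 ≈ 43,885.7 × g
Your rotor: r = 280 mm = 28.0 cm
43,885.7 = 11.18 × 28 × (N/1000)²
(N/1000)² = 43,885.7 / 313.04 = 140.192
N = 1000 × √140.192 ≈ 11,840.3

11840 RPM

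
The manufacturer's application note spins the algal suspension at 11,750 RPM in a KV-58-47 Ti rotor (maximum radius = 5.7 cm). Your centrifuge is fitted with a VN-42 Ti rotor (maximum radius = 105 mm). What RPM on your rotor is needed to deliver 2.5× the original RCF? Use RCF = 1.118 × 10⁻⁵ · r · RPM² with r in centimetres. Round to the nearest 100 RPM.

RCF_original = 1.118 × 10⁻⁵ × 5.7 × (11750)² = 1.118 × 10⁻⁵ × 5.7 × 138,062,500 ≈ 8,798.2 × g
Target RCF = 2.5 × 8,798.2 ≈ 21,995.5 × g
Your rotor: r = 105 mm = 10.5 cm
21,995.5 = 1.118 × 10⁻⁵ × 10.5 × N²
N² = 21,995.5 / (11.739 × 10⁻⁵) = 187,371,156
N ≈ √187,371,156 ≈ 13,688.4

13700 RPM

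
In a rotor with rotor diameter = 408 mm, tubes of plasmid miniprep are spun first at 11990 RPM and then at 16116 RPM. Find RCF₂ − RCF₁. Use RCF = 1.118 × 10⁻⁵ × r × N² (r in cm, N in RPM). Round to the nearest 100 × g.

26400 g

r = 408 mm / 2 = 204 mm = 20.4 cm
RCF₁ = 1.118 × 10⁻⁵ × 20.4 × (11990)² = 1.118 × 10⁻⁵ × 20.4 × 143,760,100 ≈ 32,787.7 × g
RCF₂ = 1.118 × 10⁻⁵ × 20.4 × (16116)² = 1.118 × 10⁻⁵ × 20.4 × 259,725,456 ≈ 59,236.1 × g
Increase = 59,236.1 − 32,787.7 = 26,448.4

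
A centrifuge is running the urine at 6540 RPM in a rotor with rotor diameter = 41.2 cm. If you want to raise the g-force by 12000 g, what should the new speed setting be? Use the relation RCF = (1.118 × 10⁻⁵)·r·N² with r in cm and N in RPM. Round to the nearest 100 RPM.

r = 41.2 / 2 = 20.6 cm
Current RCF = 1.118 × 10⁻⁵ × 20.6 × (6540)² = 1.118 × 10⁻⁵ × 20.6 × 42,771,600 ≈ 9,850.6 × g
Target RCF = 9,850.6 + 12,000 = 21,850.6 × g
N² = 21,850.6 / (23.0308 × 10⁻⁵) = 94,875,558
N ≈ √94,875,558 ≈ 9,740.4

9700 RPM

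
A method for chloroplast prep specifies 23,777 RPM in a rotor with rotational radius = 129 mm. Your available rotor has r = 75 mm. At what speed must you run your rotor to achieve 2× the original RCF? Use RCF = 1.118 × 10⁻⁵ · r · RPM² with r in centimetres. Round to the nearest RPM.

44100 RPM

Original rotor: r = 129 mm = 12.9 cm
RCF = 1.118 × 10⁻⁵ × r × N²
RCF_original = 1.118 × 10⁻⁵ × 12.9 × (23777)² = 1.118 × 10⁻⁵ × 12.9 × 565,345,729 ≈ 81,535.3 × g
Target RCF = 2 × 81,535.3 ≈ 163,070.6 × g
Your rotor: r = 75 mm = 7.5 cm
163,070.6 = 1.118 × 10⁻⁵ × 7.5 × N²
N² = 163,070.6 / (8.385 × 10⁻⁵) = 1,944,789,505
N ≈ √1,944,789,505 ≈ 44,099.8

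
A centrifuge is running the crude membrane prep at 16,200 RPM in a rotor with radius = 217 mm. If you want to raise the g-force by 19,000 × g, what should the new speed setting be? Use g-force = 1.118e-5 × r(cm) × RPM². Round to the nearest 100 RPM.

18500 RPM

r = 217 mm = 21.7 cm
Current RCF = 1.118 × 10⁻⁵ × 21.7 × (16200)² = 1.118 × 10⁻⁵ × 21.7 × 262,440,000 ≈ 63,669.5 × g
Target RCF = 63,669.5 + 19,000 = 82,669.5 × g
N² = 82,669.5 / (24.2606 × 10⁻⁵) = 340,756,206
N ≈ √340,756,206 ≈ 18,459.6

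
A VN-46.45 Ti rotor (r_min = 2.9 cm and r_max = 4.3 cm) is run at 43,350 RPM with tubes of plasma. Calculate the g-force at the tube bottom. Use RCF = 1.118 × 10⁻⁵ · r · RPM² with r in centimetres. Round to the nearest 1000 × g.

RCF ≈ 90000 × g

Use r_max = 4.3 cm.
RCF = 1.118 × 10⁻⁵ × r × N²
RCF = 1.118 × 10⁻⁵ × 4.3 × (43350)² = 1.118 × 10⁻⁵ × 4.3 × 1,879,222,500 ≈ 90,341.7 × g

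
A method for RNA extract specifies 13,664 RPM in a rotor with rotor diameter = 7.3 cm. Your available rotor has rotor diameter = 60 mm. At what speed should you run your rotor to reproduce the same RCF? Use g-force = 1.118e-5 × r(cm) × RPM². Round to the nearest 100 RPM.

Original rotor: r = 7.3 / 2 = 3.65 cm
RCF_original = 1.118 × 10⁻⁵ × 3.65 × (13664)² = 1.118 × 10⁻⁵ × 3.65 × 186,704,896 ≈ 7,618.9 × g
Your rotor: r = 60 mm / 2 = 30 mm = 3 cm
7,618.9 = 1.118 × 10⁻⁵ × 3 × N²
N² = 7,618.9 / (3.354 × 10⁻⁵) = 227,158,617
N ≈ √227,158,617 ≈ 15,071.8

15100 RPM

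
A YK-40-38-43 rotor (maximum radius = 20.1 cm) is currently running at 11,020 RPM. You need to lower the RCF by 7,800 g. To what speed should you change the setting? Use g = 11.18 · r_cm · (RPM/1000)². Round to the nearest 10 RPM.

9310 RPM

Current RCF = 11.18 × 20.1 × (11.02)² = 11.18 × 20.1 × 121.4404 ≈ 27,289.8 × g
Target RCF = 27,289.8 − 7,800 = 19,489.8 × g
(N/1000)² = 19,489.8 / 224.718 = 86.73003
N = 1000 × √86.73003 ≈ 9,312.9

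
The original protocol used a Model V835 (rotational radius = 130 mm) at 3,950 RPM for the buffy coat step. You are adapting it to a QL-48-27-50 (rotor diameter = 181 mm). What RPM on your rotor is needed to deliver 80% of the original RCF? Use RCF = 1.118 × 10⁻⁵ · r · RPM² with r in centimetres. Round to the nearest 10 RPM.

≈ 4230 RPM

Original rotor: r = 130 mm = 13.0 cm
RCF = 1.118 × 10⁻⁵ × r × N²
RCF_original = 1.118 × 10⁻⁵ × 13 × (3950)² = 1.118 × 10⁻⁵ × 13 × 15,602,500 ≈ 2,267.7 × g
Target RCF = 0.8 × 2,267.7 ≈ 1,814.2 × g
Your rotor: r = 181 mm / 2 = 90.5 mm = 9.05 cm
1,814.2 = 1.118 × 10⁻⁵ × 9.05 × N²
N² = 1,814.2 / (10.1179 × 10⁻⁵) = 17,930,598
N ≈ √17,930,598 ≈ 4,234.5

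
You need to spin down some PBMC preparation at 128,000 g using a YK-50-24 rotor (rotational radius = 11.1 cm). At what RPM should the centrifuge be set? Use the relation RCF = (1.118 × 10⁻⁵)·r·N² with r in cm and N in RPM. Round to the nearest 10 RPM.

128,000 = 1.118 × 10⁻⁵ × 11.1 × N²
N² = 128,000 / (12.4098 × 10⁻⁵) = 1,031,442,892
N ≈ √1,031,442,892 ≈ 32,116.1

≈ 32120 RPM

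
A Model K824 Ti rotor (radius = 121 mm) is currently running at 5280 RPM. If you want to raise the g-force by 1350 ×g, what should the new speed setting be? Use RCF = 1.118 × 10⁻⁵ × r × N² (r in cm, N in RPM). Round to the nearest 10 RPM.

≈ 6150 RPM

r = 121 mm = 12.1 cm
Current RCF = 1.118 × 10⁻⁵ × 12.1 × (5280)² = 1.118 × 10⁻⁵ × 12.1 × 27,878,400 ≈ 3,771.3 × g
Target RCF = 3,771.3 + 1,350 = 5,121.3 × g
N² = 5,121.3 / (13.5278 × 10⁻⁵) = 37,857,597
N ≈ √37,857,597 ≈ 6,152.9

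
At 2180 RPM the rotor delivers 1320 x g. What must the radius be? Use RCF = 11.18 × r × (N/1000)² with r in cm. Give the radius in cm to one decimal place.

≈ 24.8 cm

1320 = 11.18 × r × (2.18)²
r = 1320 / (11.18 × 4.7524) = 1320 / 53.13183 ≈ 24.844 cm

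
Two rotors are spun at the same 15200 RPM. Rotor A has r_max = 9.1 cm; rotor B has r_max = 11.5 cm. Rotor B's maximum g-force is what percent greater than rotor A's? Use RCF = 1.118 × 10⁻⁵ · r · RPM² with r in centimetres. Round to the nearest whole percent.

26%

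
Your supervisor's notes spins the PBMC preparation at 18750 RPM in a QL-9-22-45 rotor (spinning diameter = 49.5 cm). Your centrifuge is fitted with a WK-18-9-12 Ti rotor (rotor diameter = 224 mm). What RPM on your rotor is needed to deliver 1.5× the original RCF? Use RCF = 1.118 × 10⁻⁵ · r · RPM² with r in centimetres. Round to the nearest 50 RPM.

Original rotor: r = 49.5 / 2 = 24.75 cm
RCF_original = 1.118 × 10⁻⁵ × 24.75 × (18750)² = 1.118 × 10⁻⁵ × 24.75 × 351,562,500 ≈ 97,279.1 × g
Target RCF = 1.5 × 97,279.1 ≈ 145,918.7 × g
Your rotor: r = 224 mm / 2 = 112 mm = 11.2 cm
145,918.7 = 1.118 × 10⁻⁵ × 11.2 × N²
N² = 145,918.7 / (12.5216 × 10⁻⁵) = 1,165,335,900
N ≈ √1,165,335,900 ≈ 34,137.0

34150 RPM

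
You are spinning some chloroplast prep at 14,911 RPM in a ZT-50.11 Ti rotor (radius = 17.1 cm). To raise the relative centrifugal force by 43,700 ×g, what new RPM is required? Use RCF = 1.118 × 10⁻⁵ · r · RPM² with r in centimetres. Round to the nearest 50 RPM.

N₂ ≈ 21250 RPM

Current RCF = 1.118 × 10⁻⁵ × 17.1 × (14911)² = 1.118 × 10⁻⁵ × 17.1 × 222,337,921 ≈ 42,506.1 × g
Target RCF = 42,506.1 + 43,700 = 86,206.1 × g
N² = 86,206.1 / (19.1178 × 10⁻⁵) = 450,920,608
N ≈ √450,920,608 ≈ 21,234.9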